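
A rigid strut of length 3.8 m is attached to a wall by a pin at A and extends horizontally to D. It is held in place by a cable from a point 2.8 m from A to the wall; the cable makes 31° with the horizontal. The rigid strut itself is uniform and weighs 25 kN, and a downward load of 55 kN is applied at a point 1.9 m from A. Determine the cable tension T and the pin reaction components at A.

ΣM about A: T·sin31°·2.8 − 25·1.9 − 55·1.9 = 0 → T = 152/(2.8·0.515038) = 105.401 ≈ 105.4 kN.
ΣF_x = 0: A_x − T·cos31° = 0 → A_x = 105.401 × 0.857167 = 90.35 kN.
ΣF_y = 0: A_y + T·sin31° − 25 − 55 = 0 → A_y = 80 − 105.401 × 0.515038 = 25.71 kN.

T = 105.4 kN, A_x = 90.35 kN, A_y = 25.71 kN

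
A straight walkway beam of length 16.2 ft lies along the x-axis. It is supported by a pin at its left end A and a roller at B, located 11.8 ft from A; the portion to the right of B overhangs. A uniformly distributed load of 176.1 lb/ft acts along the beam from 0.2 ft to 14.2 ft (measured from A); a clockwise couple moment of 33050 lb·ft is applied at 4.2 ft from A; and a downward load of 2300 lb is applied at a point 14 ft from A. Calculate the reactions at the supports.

Resultant of the distributed load: 176.1 × 14 = 2465.4 lb at 7.2 ft from A.
Taking moments about A: B_y·11.8 − (176.1·14)·7.2 − 33050 − 2300·14 = 0 → B_y = 83000.88/11.8 = 7033.97 ≈ 7034 lb.
ΣF_y = 0: A_y + 7033.97 − 176.1·14 − 2300 = 0 → A_y = -2269 lb.
ΣF_x = 0: no horizontal applied forces, so A_x = 0.

A_x = 0, A_y = -2269 lb, B_y = 7034 lb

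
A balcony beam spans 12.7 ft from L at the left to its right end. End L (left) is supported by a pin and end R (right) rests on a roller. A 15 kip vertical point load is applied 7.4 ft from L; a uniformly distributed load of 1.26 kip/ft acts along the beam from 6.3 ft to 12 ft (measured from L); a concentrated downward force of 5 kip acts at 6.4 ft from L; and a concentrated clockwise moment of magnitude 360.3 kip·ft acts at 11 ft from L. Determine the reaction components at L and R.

L_x = 0, L_y = -17.62 kip, R_y = 44.80 kip

Resultant of the distributed load: 1.26 × 5.7 = 7.182 kip at 9.15 ft from L.
Moments about L: R_y·12.7 − 15·7.4 − (1.26·5.7)·9.15 − 5·6.4 − 360.3 = 0 → R_y = 569.0153/12.7 = 44.8044 ≈ 44.80 kip.
ΣF_y = 0: L_y + 44.8044 − 15 − 1.26·5.7 − 5 = 0 → L_y = -17.62 kip.
ΣF_x = 0: no horizontal applied forces, so L_x = 0.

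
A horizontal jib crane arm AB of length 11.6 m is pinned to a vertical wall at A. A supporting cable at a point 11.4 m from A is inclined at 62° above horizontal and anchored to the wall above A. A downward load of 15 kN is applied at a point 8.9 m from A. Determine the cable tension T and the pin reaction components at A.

ΣM about A: T·sin62°·11.4 − 15·8.9 = 0 → T = 133.5/(11.4·0.882948) = 13.263 ≈ 13.26 kN.
ΣF_x = 0: A_x − T·cos62° = 0 → A_x = 13.263 × 0.469472 = 6.227 kN.
ΣF_y = 0: A_y + T·sin62° − 15 = 0 → A_y = 15 − 13.263 × 0.882948 = 3.289 kN.

T = 13.26 kN, A_x = 6.227 kN, A_y = 3.289 kN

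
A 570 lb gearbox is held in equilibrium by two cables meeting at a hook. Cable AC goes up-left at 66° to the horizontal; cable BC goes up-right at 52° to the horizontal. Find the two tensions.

ΣF_x = 0: −T_AC·cos66° + T_BC·cos52° = 0 → T_BC = 0.66065·T_AC.
ΣF_y = 0: T_AC·sin66° + T_BC·sin52° = 570.
Substitute: T_AC·(0.913545 + 0.66065·0.788011) = 570 → T_AC = 397.449 ≈ 397.4 lb.
Then T_BC = 0.66065 × 397.449 = 262.6 lb.

T_AC = 397.4 lb, T_BC = 262.6 lb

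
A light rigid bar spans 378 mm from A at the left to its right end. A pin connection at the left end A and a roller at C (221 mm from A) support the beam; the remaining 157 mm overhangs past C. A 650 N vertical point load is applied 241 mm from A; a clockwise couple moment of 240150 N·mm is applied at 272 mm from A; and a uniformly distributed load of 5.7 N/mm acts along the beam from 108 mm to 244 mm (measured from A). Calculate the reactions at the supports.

A_x = 0, A_y = -987.6 N, C_y = 2413 N

Resultant of the distributed load: 5.7 × 136 = 775.2 N at 176 mm from A.
Taking moments about A: C_y·221 − 650·241 − 240150 − (5.7·136)·176 = 0 → C_y = 533235.2/221 = 2412.83 ≈ 2413 N.
ΣF_y = 0: A_y + 2412.83 − 650 − 5.7·136 = 0 → A_y = -987.6 N.
ΣF_x = 0: no horizontal applied forces, so A_x = 0.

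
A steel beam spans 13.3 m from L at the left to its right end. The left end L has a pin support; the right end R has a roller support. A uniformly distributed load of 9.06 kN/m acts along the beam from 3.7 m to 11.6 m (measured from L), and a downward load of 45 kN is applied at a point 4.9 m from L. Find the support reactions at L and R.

L_x = 0, L_y = 58.83 kN, R_y = 57.75 kN

Resultant of the distributed load: 9.06 × 7.9 = 71.574 kN at 7.65 m from L.
ΣM about L: R_y·13.3 − (9.06·7.9)·7.65 − 45·4.9 = 0 → R_y = 768.0411/13.3 = 57.7475 ≈ 57.75 kN.
ΣF_y = 0: L_y + 57.7475 − 9.06·7.9 − 45 = 0 → L_y = 58.83 kN.
ΣF_x = 0: no horizontal applied forces, so L_x = 0.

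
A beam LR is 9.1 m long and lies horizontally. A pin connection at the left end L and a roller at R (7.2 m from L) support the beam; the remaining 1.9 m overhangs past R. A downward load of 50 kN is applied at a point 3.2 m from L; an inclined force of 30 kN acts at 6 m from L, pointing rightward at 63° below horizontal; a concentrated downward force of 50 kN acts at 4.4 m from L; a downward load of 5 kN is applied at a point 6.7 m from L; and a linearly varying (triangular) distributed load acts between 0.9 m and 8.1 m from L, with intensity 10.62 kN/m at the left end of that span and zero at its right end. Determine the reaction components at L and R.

Resultant of the triangular load: ½ × 10.62 × 7.2 = 38.232 kN, acting at 3.3 m from L (one-third of the span from the peak).
ΣM about L: R_y·7.2 − 50·3.2 − 30·sin63°·6 − 50·4.4 − 5·6.7 − (½·10.62·7.2)·3.3 = 0 → R_y = 700.047/7.2 = 97.2288 ≈ 97.23 kN.
ΣF_y = 0: L_y + 97.2288 − 50 − 30·sin63° − 50 − 5 − ½·10.62·7.2 = 0 → L_y = 72.73 kN.
ΣF_x = 0: L_x + 30·cos63° = 0 → L_x = -13.62 kN.

L_x = -13.62 kN, L_y = 72.73 kN, R_y = 97.23 kN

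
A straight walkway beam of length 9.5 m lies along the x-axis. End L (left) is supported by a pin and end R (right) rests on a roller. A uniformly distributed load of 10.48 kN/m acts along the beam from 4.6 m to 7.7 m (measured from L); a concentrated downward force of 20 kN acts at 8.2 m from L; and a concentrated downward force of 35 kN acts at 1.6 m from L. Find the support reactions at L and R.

Resultant of the distributed load: 10.48 × 3.1 = 32.488 kN at 6.15 m from L.
Taking moments about L: R_y·9.5 − (10.48·3.1)·6.15 − 20·8.2 − 35·1.6 = 0 → R_y = 419.8012/9.5 = 44.1896 ≈ 44.19 kN.
ΣF_y = 0: L_y + 44.1896 − 10.48·3.1 − 20 − 35 = 0 → L_y = 43.30 kN.
ΣF_x = 0: no horizontal applied forces, so L_x = 0.

L_x = 0, L_y = 43.30 kN, R_y = 44.19 kN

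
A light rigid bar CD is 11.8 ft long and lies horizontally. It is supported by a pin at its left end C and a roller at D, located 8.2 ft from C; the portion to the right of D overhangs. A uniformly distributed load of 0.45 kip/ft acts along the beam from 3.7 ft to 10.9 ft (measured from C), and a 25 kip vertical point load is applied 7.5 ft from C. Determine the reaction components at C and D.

C_x = 0, C_y = 2.490 kip, D_y = 25.75 kip

Resultant of the distributed load: 0.45 × 7.2 = 3.24 kip at 7.3 ft from C.
ΣM about C: D_y·8.2 − (0.45·7.2)·7.3 − 25·7.5 = 0 → D_y = 211.152/8.2 = 25.7502 ≈ 25.75 kip.
ΣF_y = 0: C_y + 25.7502 − 0.45·7.2 − 25 = 0 → C_y = 2.490 kip.
ΣF_x = 0: no horizontal applied forces, so C_x = 0.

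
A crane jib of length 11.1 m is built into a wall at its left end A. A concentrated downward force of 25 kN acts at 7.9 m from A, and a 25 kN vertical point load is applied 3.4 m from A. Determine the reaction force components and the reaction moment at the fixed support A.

ΣF_x = 0: A_x = 0.
ΣF_y = 0: A_y − 25 − 25 = 0 → A_y = 50.00 kN.
ΣM about A: M_A − 25·7.9 − 25·3.4 = 0 → M_A = 282.5 kN·m.

A_x = 0, A_y = 50.00 kN, M_A = 282.5 kN·m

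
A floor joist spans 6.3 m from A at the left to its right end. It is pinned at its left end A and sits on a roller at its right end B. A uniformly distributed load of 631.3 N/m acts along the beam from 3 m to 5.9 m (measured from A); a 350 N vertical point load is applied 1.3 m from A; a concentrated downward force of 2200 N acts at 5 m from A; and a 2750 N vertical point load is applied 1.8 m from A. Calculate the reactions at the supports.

A_x = 0, A_y = 3234 N, B_y = 3897 N

Resultant of the distributed load: 631.3 × 2.9 = 1830.77 N at 4.45 m from A.
Taking moments about A: B_y·6.3 − (631.3·2.9)·4.45 − 350·1.3 − 2200·5 − 2750·1.8 = 0 → B_y = 24551.9265/6.3 = 3897.13 ≈ 3897 N.
ΣF_y = 0: A_y + 3897.13 − 631.3·2.9 − 350 − 2200 − 2750 = 0 → A_y = 3234 N.
ΣF_x = 0: no horizontal applied forces, so A_x = 0.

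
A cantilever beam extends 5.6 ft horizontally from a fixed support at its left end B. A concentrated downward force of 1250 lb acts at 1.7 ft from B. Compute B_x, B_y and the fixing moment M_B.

B_x = 0, B_y = 1250 lb, M_B = 2125 lb·ft

ΣF_x = 0: B_x = 0.
ΣF_y = 0: B_y − 1250 = 0 → B_y = 1250 lb.
ΣM about B: M_B − 1250·1.7 = 0 → M_B = 2125 lb·ft.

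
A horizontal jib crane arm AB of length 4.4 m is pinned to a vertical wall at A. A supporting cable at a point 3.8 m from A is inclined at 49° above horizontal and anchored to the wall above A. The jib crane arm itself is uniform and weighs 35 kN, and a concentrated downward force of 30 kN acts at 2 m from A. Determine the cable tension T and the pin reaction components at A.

ΣM about A: T·sin49°·3.8 − 35·2.2 − 30·2 = 0 → T = 137/(3.8·0.75471) = 47.7702 ≈ 47.77 kN.
ΣF_x = 0: A_x − T·cos49° = 0 → A_x = 47.7702 × 0.656059 = 31.34 kN.
ΣF_y = 0: A_y + T·sin49° − 35 − 30 = 0 → A_y = 65 − 47.7702 × 0.75471 = 28.95 kN.

T = 47.77 kN, A_x = 31.34 kN, A_y = 28.95 kN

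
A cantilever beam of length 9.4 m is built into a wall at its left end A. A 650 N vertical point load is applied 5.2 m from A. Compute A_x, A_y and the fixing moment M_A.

A_x = 0, A_y = 650.0 N, M_A = 3380 N·m

ΣF_x = 0: A_x = 0.
ΣF_y = 0: A_y − 650 = 0 → A_y = 650.0 N.
ΣM about A: M_A − 650·5.2 = 0 → M_A = 3380 N·m.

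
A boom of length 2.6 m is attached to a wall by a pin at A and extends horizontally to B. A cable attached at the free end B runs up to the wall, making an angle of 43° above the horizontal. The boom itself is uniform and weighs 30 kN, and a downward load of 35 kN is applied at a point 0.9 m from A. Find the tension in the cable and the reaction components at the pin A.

T = 39.76 kN, A_x = 29.08 kN, A_y = 37.88 kN

ΣM about A: T·sin43°·2.6 − 30·1.3 − 35·0.9 = 0 → T = 70.5/(2.6·0.681998) = 39.7587 ≈ 39.76 kN.
ΣF_x = 0: A_x − T·cos43° = 0 → A_x = 39.7587 × 0.731354 = 29.08 kN.
ΣF_y = 0: A_y + T·sin43° − 30 − 35 = 0 → A_y = 65 − 39.7587 × 0.681998 = 37.88 kN.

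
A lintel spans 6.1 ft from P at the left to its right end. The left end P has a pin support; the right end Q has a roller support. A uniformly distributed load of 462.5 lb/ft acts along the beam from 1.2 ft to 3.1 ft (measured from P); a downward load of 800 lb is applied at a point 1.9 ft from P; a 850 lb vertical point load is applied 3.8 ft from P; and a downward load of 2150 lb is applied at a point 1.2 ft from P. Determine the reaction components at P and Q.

P_x = 0, P_y = 3167 lb, Q_y = 1511 lb

Resultant of the distributed load: 462.5 × 1.9 = 878.75 lb at 2.15 ft from P.
ΣM about P: Q_y·6.1 − (462.5·1.9)·2.15 − 800·1.9 − 850·3.8 − 2150·1.2 = 0 → Q_y = 9219.3125/6.1 = 1511.36 ≈ 1511 lb.
ΣF_y = 0: P_y + 1511.36 − 462.5·1.9 − 800 − 850 − 2150 = 0 → P_y = 3167 lb.
ΣF_x = 0: no horizontal applied forces, so P_x = 0.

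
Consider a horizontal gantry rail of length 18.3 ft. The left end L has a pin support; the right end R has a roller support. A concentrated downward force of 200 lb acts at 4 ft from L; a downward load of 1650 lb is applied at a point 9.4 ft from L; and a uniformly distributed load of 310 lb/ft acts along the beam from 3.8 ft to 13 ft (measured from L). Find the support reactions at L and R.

Resultant of the distributed load: 310 × 9.2 = 2852 lb at 8.4 ft from L.
Moments about L: R_y·18.3 − 200·4 − 1650·9.4 − (310·9.2)·8.4 = 0 → R_y = 40266.8/18.3 = 2200.37 ≈ 2200 lb.
ΣF_y = 0: L_y + 2200.37 − 200 − 1650 − 310·9.2 = 0 → L_y = 2502 lb.
ΣF_x = 0: no horizontal applied forces, so L_x = 0.

L_x = 0, L_y = 2502 lb, R_y = 2200 lb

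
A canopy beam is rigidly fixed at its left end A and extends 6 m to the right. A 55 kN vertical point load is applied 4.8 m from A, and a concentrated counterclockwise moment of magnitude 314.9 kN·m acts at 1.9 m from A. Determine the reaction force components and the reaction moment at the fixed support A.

A_x = 0, A_y = 55.00 kN, M_A = -50.90 kN·m

ΣF_x = 0: A_x = 0.
ΣF_y = 0: A_y − 55 = 0 → A_y = 55.00 kN.
ΣM about A: M_A − 55·4.8 + 314.9 = 0 → M_A = -50.90 kN·m.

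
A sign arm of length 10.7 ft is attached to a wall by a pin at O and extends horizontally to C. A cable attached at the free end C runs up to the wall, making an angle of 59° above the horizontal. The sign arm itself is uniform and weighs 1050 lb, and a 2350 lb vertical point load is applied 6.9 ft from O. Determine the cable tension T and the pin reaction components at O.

T = 2380 lb, O_x = 1226 lb, O_y = 1360 lb

ΣM about O: T·sin59°·10.7 − 1050·5.35 − 2350·6.9 = 0 → T = 21832.5/(10.7·0.857167) = 2380.42 ≈ 2380 lb.
ΣF_x = 0: O_x − T·cos59° = 0 → O_x = 2380.42 × 0.515038 = 1226 lb.
ΣF_y = 0: O_y + T·sin59° − 1050 − 2350 = 0 → O_y = 3400 − 2380.42 × 0.857167 = 1360 lb.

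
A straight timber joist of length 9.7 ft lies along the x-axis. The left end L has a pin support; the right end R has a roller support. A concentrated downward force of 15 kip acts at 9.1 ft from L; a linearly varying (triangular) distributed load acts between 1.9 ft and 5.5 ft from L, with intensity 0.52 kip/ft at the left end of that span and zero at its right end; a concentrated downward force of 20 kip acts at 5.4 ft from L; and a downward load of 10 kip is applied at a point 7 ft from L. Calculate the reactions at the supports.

L_x = 0, L_y = 13.21 kip, R_y = 32.72 kip

Resultant of the triangular load: ½ × 0.52 × 3.6 = 0.936 kip, acting at 3.1 ft from L (one-third of the span from the peak).
Moments about L: R_y·9.7 − 15·9.1 − (½·0.52·3.6)·3.1 − 20·5.4 − 10·7 = 0 → R_y = 317.4016/9.7 = 32.7218 ≈ 32.72 kip.
ΣF_y = 0: L_y + 32.7218 − 15 − ½·0.52·3.6 − 20 − 10 = 0 → L_y = 13.21 kip.
ΣF_x = 0: no horizontal applied forces, so L_x = 0.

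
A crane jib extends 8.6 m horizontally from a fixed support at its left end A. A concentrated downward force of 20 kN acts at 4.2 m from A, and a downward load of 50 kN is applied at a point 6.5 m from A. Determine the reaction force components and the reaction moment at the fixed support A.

A_x = 0, A_y = 70.00 kN, M_A = 409.0 kN·m

ΣF_x = 0: A_x = 0.
ΣF_y = 0: A_y − 20 − 50 = 0 → A_y = 70.00 kN.
ΣM about A: M_A − 20·4.2 − 50·6.5 = 0 → M_A = 409.0 kN·m.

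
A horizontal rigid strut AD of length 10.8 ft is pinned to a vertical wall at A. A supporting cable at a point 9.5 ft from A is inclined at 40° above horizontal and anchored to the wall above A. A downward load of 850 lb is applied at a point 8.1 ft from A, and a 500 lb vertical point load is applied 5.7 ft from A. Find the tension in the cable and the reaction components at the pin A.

ΣM about A: T·sin40°·9.5 − 850·8.1 − 500·5.7 = 0 → T = 9735/(9.5·0.642788) = 1594.21 ≈ 1594 lb.
ΣF_x = 0: A_x − T·cos40° = 0 → A_x = 1594.21 × 0.766044 = 1221 lb.
ΣF_y = 0: A_y + T·sin40° − 850 − 500 = 0 → A_y = 1350 − 1594.21 × 0.642788 = 325.3 lb.

T = 1594 lb, A_x = 1221 lb, A_y = 325.3 lb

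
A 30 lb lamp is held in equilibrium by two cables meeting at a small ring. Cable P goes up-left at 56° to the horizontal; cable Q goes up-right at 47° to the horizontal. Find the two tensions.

ΣF_x = 0: −T_P·cos56° + T_Q·cos47° = 0 → T_Q = 0.819933·T_P.
ΣF_y = 0: T_P·sin56° + T_Q·sin47° = 30.
Substitute: T_P·(0.829038 + 0.819933·0.731354) = 30 → T_P = 20.9981 ≈ 21.00 lb.
Then T_Q = 0.819933 × 20.9981 = 17.22 lb.

T_P = 21.00 lb, T_Q = 17.22 lb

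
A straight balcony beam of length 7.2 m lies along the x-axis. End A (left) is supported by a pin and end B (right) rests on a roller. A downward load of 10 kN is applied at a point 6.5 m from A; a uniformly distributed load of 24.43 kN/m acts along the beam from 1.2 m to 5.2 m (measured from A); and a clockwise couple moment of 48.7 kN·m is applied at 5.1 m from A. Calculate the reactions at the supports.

Resultant of the distributed load: 24.43 × 4 = 97.72 kN at 3.2 m from A.
ΣM about A: B_y·7.2 − 10·6.5 − (24.43·4)·3.2 − 48.7 = 0 → B_y = 426.404/7.2 = 59.2228 ≈ 59.22 kN.
ΣF_y = 0: A_y + 59.2228 − 10 − 24.43·4 = 0 → A_y = 48.50 kN.
ΣF_x = 0: no horizontal applied forces, so A_x = 0.

A_x = 0, A_y = 48.50 kN, B_y = 59.22 kN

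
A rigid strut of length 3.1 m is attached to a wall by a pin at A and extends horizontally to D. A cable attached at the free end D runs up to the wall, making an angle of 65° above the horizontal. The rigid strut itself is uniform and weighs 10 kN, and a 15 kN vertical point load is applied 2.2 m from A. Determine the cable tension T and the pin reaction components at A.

ΣM about A: T·sin65°·3.1 − 10·1.55 − 15·2.2 = 0 → T = 48.5/(3.1·0.906308) = 17.2625 ≈ 17.26 kN.
ΣF_x = 0: A_x − T·cos65° = 0 → A_x = 17.2625 × 0.422618 = 7.295 kN.
ΣF_y = 0: A_y + T·sin65° − 10 − 15 = 0 → A_y = 25 − 17.2625 × 0.906308 = 9.355 kN.

T = 17.26 kN, A_x = 7.295 kN, A_y = 9.355 kN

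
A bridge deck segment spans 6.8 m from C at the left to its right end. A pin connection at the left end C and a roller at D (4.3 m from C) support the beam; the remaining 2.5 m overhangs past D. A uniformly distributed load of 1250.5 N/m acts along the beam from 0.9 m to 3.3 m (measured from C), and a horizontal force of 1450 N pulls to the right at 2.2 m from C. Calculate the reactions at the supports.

C_x = -1450 N, C_y = 1535 N, D_y = 1466 N

Resultant of the distributed load: 1250.5 × 2.4 = 3001.2 N at 2.1 m from C.
ΣM about C: D_y·4.3 − (1250.5·2.4)·2.1 = 0 → D_y = 6302.52/4.3 = 1465.7 ≈ 1466 N.
ΣF_y = 0: C_y + 1465.7 − 1250.5·2.4 = 0 → C_y = 1535 N.
ΣF_x = 0: C_x + 1450 = 0 → C_x = -1450 N.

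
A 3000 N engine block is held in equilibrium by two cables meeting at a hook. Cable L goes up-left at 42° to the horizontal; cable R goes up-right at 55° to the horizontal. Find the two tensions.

T_L = 1734 N, T_R = 2246 N

ΣF_x = 0: −T_L·cos42° + T_R·cos55° = 0 → T_R = 1.29563·T_L.
ΣF_y = 0: T_L·sin42° + T_R·sin55° = 3000.
Substitute: T_L·(0.669131 + 1.29563·0.819152) = 3000 → T_L = 1733.65 ≈ 1734 N.
Then T_R = 1.29563 × 1733.65 = 2246 N.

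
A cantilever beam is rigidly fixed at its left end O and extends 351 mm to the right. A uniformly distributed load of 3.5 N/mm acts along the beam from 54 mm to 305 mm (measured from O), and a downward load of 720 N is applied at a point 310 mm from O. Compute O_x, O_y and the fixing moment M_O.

Resultant of the distributed load: 3.5 × 251 = 878.5 N at 179.5 mm from O.
ΣF_x = 0: O_x = 0.
ΣF_y = 0: O_y − 3.5·251 − 720 = 0 → O_y = 1598 N.
ΣM about O: M_O − (3.5·251)·179.5 − 720·310 = 0 → M_O = 380900 N·mm.

O_x = 0, O_y = 1598 N, M_O = 380900 N·mm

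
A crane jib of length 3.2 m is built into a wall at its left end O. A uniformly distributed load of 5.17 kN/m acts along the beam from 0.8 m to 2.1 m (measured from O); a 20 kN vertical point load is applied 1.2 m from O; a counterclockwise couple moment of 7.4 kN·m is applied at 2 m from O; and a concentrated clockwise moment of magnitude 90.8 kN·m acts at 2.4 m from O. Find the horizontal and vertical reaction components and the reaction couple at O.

O_x = 0, O_y = 26.72 kN, M_O = 117.1 kN·m

Resultant of the distributed load: 5.17 × 1.3 = 6.721 kN at 1.45 m from O.
ΣF_x = 0: O_x = 0.
ΣF_y = 0: O_y − 5.17·1.3 − 20 = 0 → O_y = 26.72 kN.
ΣM about O: M_O − (5.17·1.3)·1.45 − 20·1.2 + 7.4 − 90.8 = 0 → M_O = 117.1 kN·m.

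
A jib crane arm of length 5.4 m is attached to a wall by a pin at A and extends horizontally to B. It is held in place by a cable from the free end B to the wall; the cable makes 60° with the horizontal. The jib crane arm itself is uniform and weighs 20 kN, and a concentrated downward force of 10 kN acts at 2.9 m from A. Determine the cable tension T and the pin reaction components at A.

ΣM about A: T·sin60°·5.4 − 20·2.7 − 10·2.9 = 0 → T = 83/(5.4·0.866025) = 17.7482 ≈ 17.75 kN.
ΣF_x = 0: A_x − T·cos60° = 0 → A_x = 17.7482 × 0.5 = 8.874 kN.
ΣF_y = 0: A_y + T·sin60° − 20 − 10 = 0 → A_y = 30 − 17.7482 × 0.866025 = 14.63 kN.

T = 17.75 kN, A_x = 8.874 kN, A_y = 14.63 kN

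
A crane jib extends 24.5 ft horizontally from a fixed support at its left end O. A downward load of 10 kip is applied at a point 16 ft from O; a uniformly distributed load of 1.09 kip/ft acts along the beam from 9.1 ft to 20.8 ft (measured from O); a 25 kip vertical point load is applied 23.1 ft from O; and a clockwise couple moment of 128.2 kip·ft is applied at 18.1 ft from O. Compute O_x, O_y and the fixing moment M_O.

Resultant of the distributed load: 1.09 × 11.7 = 12.753 kip at 14.95 ft from O.
ΣF_x = 0: O_x = 0.
ΣF_y = 0: O_y − 10 − 1.09·11.7 − 25 = 0 → O_y = 47.75 kip.
ΣM about O: M_O − 10·16 − (1.09·11.7)·14.95 − 25·23.1 − 128.2 = 0 → M_O = 1056 kip·ft.

O_x = 0, O_y = 47.75 kip, M_O = 1056 kip·ft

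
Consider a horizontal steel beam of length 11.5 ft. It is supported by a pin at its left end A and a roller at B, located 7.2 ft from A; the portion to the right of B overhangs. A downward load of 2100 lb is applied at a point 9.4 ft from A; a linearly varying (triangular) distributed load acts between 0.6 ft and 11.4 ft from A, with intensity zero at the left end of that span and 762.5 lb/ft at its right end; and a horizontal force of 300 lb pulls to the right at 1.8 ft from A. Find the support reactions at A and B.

A_x = -300.0 lb, A_y = -984.8 lb, B_y = 7202 lb

Resultant of the triangular load: ½ × 762.5 × 10.8 = 4117.5 lb, acting at 7.8 ft from A (one-third of the span from the peak).
Taking moments about A: B_y·7.2 − 2100·9.4 − (½·762.5·10.8)·7.8 = 0 → B_y = 51856.5/7.2 = 7202.29 ≈ 7202 lb.
ΣF_y = 0: A_y + 7202.29 − 2100 − ½·762.5·10.8 = 0 → A_y = -984.8 lb.
ΣF_x = 0: A_x + 300 = 0 → A_x = -300.0 lb.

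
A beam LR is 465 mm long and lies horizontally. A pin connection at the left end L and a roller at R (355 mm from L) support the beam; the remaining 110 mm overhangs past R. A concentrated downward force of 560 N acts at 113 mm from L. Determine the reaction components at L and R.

Moments about L: R_y·355 − 560·113 = 0 → R_y = 63280/355 = 178.254 ≈ 178.3 N.
ΣF_y = 0: L_y + 178.254 − 560 = 0 → L_y = 381.7 N.
ΣF_x = 0: no horizontal applied forces, so L_x = 0.

L_x = 0, L_y = 381.7 N, R_y = 178.3 N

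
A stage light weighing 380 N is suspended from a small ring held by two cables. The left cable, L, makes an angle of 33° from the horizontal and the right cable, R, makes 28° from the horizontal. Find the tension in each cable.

ΣF_x = 0: −T_L·cos33° + T_R·cos28° = 0 → T_R = 0.949853·T_L.
ΣF_y = 0: T_L·sin33° + T_R·sin28° = 380.
Substitute: T_L·(0.544639 + 0.949853·0.469472) = 380 → T_L = 383.618 ≈ 383.6 N.
Then T_R = 0.949853 × 383.618 = 364.4 N.

T_L = 383.6 N, T_R = 364.4 N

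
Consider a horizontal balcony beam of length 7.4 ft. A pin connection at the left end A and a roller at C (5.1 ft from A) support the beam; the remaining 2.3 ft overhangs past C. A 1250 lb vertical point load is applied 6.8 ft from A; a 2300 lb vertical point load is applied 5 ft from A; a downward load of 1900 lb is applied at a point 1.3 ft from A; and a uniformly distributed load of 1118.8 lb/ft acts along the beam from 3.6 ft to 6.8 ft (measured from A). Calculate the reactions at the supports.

Resultant of the distributed load: 1118.8 × 3.2 = 3580.16 lb at 5.2 ft from A.
Moments about A: C_y·5.1 − 1250·6.8 − 2300·5 − 1900·1.3 − (1118.8·3.2)·5.2 = 0 → C_y = 41086.832/5.1 = 8056.24 ≈ 8056 lb.
ΣF_y = 0: A_y + 8056.24 − 1250 − 2300 − 1900 − 1118.8·3.2 = 0 → A_y = 973.9 lb.
ΣF_x = 0: no horizontal applied forces, so A_x = 0.

A_x = 0, A_y = 973.9 lb, C_y = 8056 lb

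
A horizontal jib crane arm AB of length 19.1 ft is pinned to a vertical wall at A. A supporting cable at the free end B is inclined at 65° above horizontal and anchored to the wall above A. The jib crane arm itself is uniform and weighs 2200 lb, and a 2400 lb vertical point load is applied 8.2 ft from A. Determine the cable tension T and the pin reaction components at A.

T = 2351 lb, A_x = 993.4 lb, A_y = 2470 lb

ΣM about A: T·sin65°·19.1 − 2200·9.55 − 2400·8.2 = 0 → T = 40690/(19.1·0.906308) = 2350.6 ≈ 2351 lb.
ΣF_x = 0: A_x − T·cos65° = 0 → A_x = 2350.6 × 0.422618 = 993.4 lb.
ΣF_y = 0: A_y + T·sin65° − 2200 − 2400 = 0 → A_y = 4600 − 2350.6 × 0.906308 = 2470 lb.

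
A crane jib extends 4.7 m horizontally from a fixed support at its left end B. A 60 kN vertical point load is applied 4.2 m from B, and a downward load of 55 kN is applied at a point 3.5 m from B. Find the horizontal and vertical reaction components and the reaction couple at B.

ΣF_x = 0: B_x = 0.
ΣF_y = 0: B_y − 60 − 55 = 0 → B_y = 115.0 kN.
ΣM about B: M_B − 60·4.2 − 55·3.5 = 0 → M_B = 444.5 kN·m.

B_x = 0, B_y = 115.0 kN, M_B = 444.5 kN·m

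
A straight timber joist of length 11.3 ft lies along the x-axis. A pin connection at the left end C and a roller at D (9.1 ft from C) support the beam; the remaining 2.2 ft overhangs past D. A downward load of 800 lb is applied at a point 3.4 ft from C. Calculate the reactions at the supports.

C_x = 0, C_y = 501.1 lb, D_y = 298.9 lb

Moments about C: D_y·9.1 − 800·3.4 = 0 → D_y = 2720/9.1 = 298.901 ≈ 298.9 lb.
ΣF_y = 0: C_y + 298.901 − 800 = 0 → C_y = 501.1 lb.
ΣF_x = 0: no horizontal applied forces, so C_x = 0.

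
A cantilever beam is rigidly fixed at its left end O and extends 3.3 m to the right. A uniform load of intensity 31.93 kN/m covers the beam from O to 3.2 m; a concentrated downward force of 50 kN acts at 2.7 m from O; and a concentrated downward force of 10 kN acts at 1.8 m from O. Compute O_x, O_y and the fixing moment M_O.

Resultant of the distributed load: 31.93 × 3.2 = 102.176 kN at 1.6 m from O.
ΣF_x = 0: O_x = 0.
ΣF_y = 0: O_y − 31.93·3.2 − 50 − 10 = 0 → O_y = 162.2 kN.
ΣM about O: M_O − (31.93·3.2)·1.6 − 50·2.7 − 10·1.8 = 0 → M_O = 316.5 kN·m.

O_x = 0, O_y = 162.2 kN, M_O = 316.5 kN·m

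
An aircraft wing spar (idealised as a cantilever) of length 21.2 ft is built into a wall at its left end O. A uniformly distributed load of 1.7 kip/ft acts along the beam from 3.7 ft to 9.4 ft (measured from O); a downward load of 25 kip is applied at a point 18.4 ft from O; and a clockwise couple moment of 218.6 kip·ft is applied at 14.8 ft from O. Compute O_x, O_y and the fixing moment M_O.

Resultant of the distributed load: 1.7 × 5.7 = 9.69 kip at 6.55 ft from O.
ΣF_x = 0: O_x = 0.
ΣF_y = 0: O_y − 1.7·5.7 − 25 = 0 → O_y = 34.69 kip.
ΣM about O: M_O − (1.7·5.7)·6.55 − 25·18.4 − 218.6 = 0 → M_O = 742.1 kip·ft.

O_x = 0, O_y = 34.69 kip, M_O = 742.1 kip·ft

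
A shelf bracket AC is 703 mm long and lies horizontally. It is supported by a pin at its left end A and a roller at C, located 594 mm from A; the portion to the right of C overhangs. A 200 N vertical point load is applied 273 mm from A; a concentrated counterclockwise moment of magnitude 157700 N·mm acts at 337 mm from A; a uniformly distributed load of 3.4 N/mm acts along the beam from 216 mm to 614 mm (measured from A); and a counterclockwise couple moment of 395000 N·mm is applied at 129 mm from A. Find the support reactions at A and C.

A_x = 0, A_y = 1446 N, C_y = 106.9 N

Resultant of the distributed load: 3.4 × 398 = 1353.2 N at 415 mm from A.
Moments about A: C_y·594 − 200·273 + 157700 − (3.4·398)·415 + 395000 = 0 → C_y = 63478/594 = 106.865 ≈ 106.9 N.
ΣF_y = 0: A_y + 106.865 − 200 − 3.4·398 = 0 → A_y = 1446 N.
ΣF_x = 0: no horizontal applied forces, so A_x = 0.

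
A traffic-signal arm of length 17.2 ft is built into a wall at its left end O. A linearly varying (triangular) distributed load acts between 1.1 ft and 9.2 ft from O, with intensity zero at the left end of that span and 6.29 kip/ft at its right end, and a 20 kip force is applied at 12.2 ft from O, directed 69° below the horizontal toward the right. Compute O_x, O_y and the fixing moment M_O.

Resultant of the triangular load: ½ × 6.29 × 8.1 = 25.4745 kip, acting at 6.5 ft from O (one-third of the span from the peak).
ΣF_x = 0: O_x + 20·cos69° = 0 → O_x = -7.167 kip.
ΣF_y = 0: O_y − ½·6.29·8.1 − 20·sin69° = 0 → O_y = 44.15 kip.
ΣM about O: M_O − (½·6.29·8.1)·6.5 − 20·sin69°·12.2 = 0 → M_O = 393.4 kip·ft.

O_x = -7.167 kip, O_y = 44.15 kip, M_O = 393.4 kip·ft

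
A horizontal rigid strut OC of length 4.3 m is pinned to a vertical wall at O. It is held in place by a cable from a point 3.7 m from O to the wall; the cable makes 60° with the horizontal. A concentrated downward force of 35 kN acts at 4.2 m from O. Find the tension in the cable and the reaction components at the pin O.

ΣM about O: T·sin60°·3.7 − 35·4.2 = 0 → T = 147/(3.7·0.866025) = 45.876 ≈ 45.88 kN.
ΣF_x = 0: O_x − T·cos60° = 0 → O_x = 45.876 × 0.5 = 22.94 kN.
ΣF_y = 0: O_y + T·sin60° − 35 = 0 → O_y = 35 − 45.876 × 0.866025 = -4.730 kN.

T = 45.88 kN, O_x = 22.94 kN, O_y = -4.730 kN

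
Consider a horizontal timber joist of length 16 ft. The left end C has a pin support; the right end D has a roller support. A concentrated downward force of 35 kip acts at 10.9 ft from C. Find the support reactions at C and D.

C_x = 0, C_y = 11.16 kip, D_y = 23.84 kip

ΣM about C: D_y·16 − 35·10.9 = 0 → D_y = 381.5/16 = 23.8438 ≈ 23.84 kip.
ΣF_y = 0: C_y + 23.8438 − 35 = 0 → C_y = 11.16 kip.
ΣF_x = 0: no horizontal applied forces, so C_x = 0.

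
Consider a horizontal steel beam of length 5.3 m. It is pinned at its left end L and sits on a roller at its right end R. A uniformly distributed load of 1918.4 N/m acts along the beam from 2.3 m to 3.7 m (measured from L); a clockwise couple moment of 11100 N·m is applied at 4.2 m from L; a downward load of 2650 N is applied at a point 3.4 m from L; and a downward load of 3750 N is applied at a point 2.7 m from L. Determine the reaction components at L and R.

Resultant of the distributed load: 1918.4 × 1.4 = 2685.76 N at 3 m from L.
Moments about L: R_y·5.3 − (1918.4·1.4)·3 − 11100 − 2650·3.4 − 3750·2.7 = 0 → R_y = 38292.28/5.3 = 7224.96 ≈ 7225 N.
ΣF_y = 0: L_y + 7224.96 − 1918.4·1.4 − 2650 − 3750 = 0 → L_y = 1861 N.
ΣF_x = 0: no horizontal applied forces, so L_x = 0.

L_x = 0, L_y = 1861 N, R_y = 7225 N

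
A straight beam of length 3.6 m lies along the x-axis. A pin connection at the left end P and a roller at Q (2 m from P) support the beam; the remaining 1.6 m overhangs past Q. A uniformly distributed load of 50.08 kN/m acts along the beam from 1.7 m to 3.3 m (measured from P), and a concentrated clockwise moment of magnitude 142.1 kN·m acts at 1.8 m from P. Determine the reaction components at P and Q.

Resultant of the distributed load: 50.08 × 1.6 = 80.128 kN at 2.5 m from P.
Moments about P: Q_y·2 − (50.08·1.6)·2.5 − 142.1 = 0 → Q_y = 342.42/2 = 171.21 ≈ 171.2 kN.
ΣF_y = 0: P_y + 171.21 − 50.08·1.6 = 0 → P_y = -91.08 kN.
ΣF_x = 0: no horizontal applied forces, so P_x = 0.

P_x = 0, P_y = -91.08 kN, Q_y = 171.2 kN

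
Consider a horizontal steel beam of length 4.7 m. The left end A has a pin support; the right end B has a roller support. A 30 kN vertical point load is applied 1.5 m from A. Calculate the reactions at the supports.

A_x = 0, A_y = 20.43 kN, B_y = 9.574 kN

Moments about A: B_y·4.7 − 30·1.5 = 0 → B_y = 45/4.7 = 9.57447 ≈ 9.574 kN.
ΣF_y = 0: A_y + 9.57447 − 30 = 0 → A_y = 20.43 kN.
ΣF_x = 0: no horizontal applied forces, so A_x = 0.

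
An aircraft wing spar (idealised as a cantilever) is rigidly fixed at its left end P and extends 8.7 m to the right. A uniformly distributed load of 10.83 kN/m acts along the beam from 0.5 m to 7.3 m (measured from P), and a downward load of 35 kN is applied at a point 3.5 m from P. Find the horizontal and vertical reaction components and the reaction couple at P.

Resultant of the distributed load: 10.83 × 6.8 = 73.644 kN at 3.9 m from P.
ΣF_x = 0: P_x = 0.
ΣF_y = 0: P_y − 10.83·6.8 − 35 = 0 → P_y = 108.6 kN.
ΣM about P: M_P − (10.83·6.8)·3.9 − 35·3.5 = 0 → M_P = 409.7 kN·m.

P_x = 0, P_y = 108.6 kN, M_P = 409.7 kN·m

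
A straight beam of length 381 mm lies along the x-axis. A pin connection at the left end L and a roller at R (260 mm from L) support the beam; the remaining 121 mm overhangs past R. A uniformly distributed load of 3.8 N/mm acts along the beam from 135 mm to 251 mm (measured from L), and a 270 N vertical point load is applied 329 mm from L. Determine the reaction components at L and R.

L_x = 0, L_y = 41.94 N, R_y = 668.9 N

Resultant of the distributed load: 3.8 × 116 = 440.8 N at 193 mm from L.
Taking moments about L: R_y·260 − (3.8·116)·193 − 270·329 = 0 → R_y = 173904.4/260 = 668.863 ≈ 668.9 N.
ΣF_y = 0: L_y + 668.863 − 3.8·116 − 270 = 0 → L_y = 41.94 N.
ΣF_x = 0: no horizontal applied forces, so L_x = 0.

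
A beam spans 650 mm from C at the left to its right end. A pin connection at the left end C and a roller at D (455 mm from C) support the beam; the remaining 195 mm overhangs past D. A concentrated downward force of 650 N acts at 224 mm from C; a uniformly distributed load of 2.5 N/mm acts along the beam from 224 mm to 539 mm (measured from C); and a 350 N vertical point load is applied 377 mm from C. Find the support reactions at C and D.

Resultant of the distributed load: 2.5 × 315 = 787.5 N at 381.5 mm from C.
Moments about C: D_y·455 − 650·224 − (2.5·315)·381.5 − 350·377 = 0 → D_y = 577981.25/455 = 1270.29 ≈ 1270 N.
ΣF_y = 0: C_y + 1270.29 − 650 − 2.5·315 − 350 = 0 → C_y = 517.2 N.
ΣF_x = 0: no horizontal applied forces, so C_x = 0.

C_x = 0, C_y = 517.2 N, D_y = 1270 N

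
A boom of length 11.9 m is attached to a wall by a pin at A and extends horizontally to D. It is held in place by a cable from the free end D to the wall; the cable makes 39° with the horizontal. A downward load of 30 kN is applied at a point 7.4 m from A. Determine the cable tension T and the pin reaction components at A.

T = 29.64 kN, A_x = 23.04 kN, A_y = 11.34 kN

ΣM about A: T·sin39°·11.9 − 30·7.4 = 0 → T = 222/(11.9·0.62932) = 29.6438 ≈ 29.64 kN.
ΣF_x = 0: A_x − T·cos39° = 0 → A_x = 29.6438 × 0.777146 = 23.04 kN.
ΣF_y = 0: A_y + T·sin39° − 30 = 0 → A_y = 30 − 29.6438 × 0.62932 = 11.34 kN.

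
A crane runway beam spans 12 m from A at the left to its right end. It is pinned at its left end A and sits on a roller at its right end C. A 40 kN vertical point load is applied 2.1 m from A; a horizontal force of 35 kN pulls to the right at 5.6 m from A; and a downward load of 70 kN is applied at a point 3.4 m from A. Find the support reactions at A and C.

Taking moments about A: C_y·12 − 40·2.1 − 70·3.4 = 0 → C_y = 322/12 = 26.8333 ≈ 26.83 kN.
ΣF_y = 0: A_y + 26.8333 − 40 − 70 = 0 → A_y = 83.17 kN.
ΣF_x = 0: A_x + 35 = 0 → A_x = -35.00 kN.

A_x = -35.00 kN, A_y = 83.17 kN, C_y = 26.83 kN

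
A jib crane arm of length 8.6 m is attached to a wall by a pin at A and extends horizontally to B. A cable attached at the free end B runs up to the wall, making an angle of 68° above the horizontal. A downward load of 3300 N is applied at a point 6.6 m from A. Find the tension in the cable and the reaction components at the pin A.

T = 2731 N, A_x = 1023 N, A_y = 767.4 N

ΣM about A: T·sin68°·8.6 − 3300·6.6 = 0 → T = 21780/(8.6·0.927184) = 2731.45 ≈ 2731 N.
ΣF_x = 0: A_x − T·cos68° = 0 → A_x = 2731.45 × 0.374607 = 1023 N.
ΣF_y = 0: A_y + T·sin68° − 3300 = 0 → A_y = 3300 − 2731.45 × 0.927184 = 767.4 N.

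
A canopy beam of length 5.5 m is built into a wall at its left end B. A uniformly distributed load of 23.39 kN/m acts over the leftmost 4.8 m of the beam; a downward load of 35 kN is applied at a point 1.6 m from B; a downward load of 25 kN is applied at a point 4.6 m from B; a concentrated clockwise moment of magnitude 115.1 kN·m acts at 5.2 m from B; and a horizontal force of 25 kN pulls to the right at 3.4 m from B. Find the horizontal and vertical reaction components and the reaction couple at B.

B_x = -25.00 kN, B_y = 172.3 kN, M_B = 555.6 kN·m

Resultant of the distributed load: 23.39 × 4.8 = 112.272 kN at 2.4 m from B.
ΣF_x = 0: B_x + 25 = 0 → B_x = -25.00 kN.
ΣF_y = 0: B_y − 23.39·4.8 − 35 − 25 = 0 → B_y = 172.3 kN.
ΣM about B: M_B − (23.39·4.8)·2.4 − 35·1.6 − 25·4.6 − 115.1 = 0 → M_B = 555.6 kN·m.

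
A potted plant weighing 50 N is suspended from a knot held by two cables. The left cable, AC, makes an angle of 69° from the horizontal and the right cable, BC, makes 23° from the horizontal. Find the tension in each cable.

T_AC = 46.05 N, T_BC = 17.93 N

ΣF_x = 0: −T_AC·cos69° + T_BC·cos23° = 0 → T_BC = 0.389317·T_AC.
ΣF_y = 0: T_AC·sin69° + T_BC·sin23° = 50.
Substitute: T_AC·(0.93358 + 0.389317·0.390731) = 50 → T_AC = 46.0533 ≈ 46.05 N.
Then T_BC = 0.389317 × 46.0533 = 17.93 N.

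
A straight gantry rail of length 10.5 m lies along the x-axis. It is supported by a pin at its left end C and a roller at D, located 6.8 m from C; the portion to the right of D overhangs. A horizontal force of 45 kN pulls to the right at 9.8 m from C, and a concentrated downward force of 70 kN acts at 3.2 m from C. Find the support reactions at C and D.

Taking moments about C: D_y·6.8 − 70·3.2 = 0 → D_y = 224/6.8 = 32.9412 ≈ 32.94 kN.
ΣF_y = 0: C_y + 32.9412 − 70 = 0 → C_y = 37.06 kN.
ΣF_x = 0: C_x + 45 = 0 → C_x = -45.00 kN.

C_x = -45.00 kN, C_y = 37.06 kN, D_y = 32.94 kN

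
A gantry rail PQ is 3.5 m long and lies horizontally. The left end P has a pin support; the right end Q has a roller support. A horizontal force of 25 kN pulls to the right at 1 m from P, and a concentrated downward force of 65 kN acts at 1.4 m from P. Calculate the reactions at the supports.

ΣM about P: Q_y·3.5 − 65·1.4 = 0 → Q_y = 91/3.5 = 26.00 kN.
ΣF_y = 0: P_y + 26 − 65 = 0 → P_y = 39.00 kN.
ΣF_x = 0: P_x + 25 = 0 → P_x = -25.00 kN.

P_x = -25.00 kN, P_y = 39.00 kN, Q_y = 26.00 kN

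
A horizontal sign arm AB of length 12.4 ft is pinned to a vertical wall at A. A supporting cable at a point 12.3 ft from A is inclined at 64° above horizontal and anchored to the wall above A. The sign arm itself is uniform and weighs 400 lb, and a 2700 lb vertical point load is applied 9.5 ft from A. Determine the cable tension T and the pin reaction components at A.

ΣM about A: T·sin64°·12.3 − 400·6.2 − 2700·9.5 = 0 → T = 28130/(12.3·0.898794) = 2544.51 ≈ 2545 lb.
ΣF_x = 0: A_x − T·cos64° = 0 → A_x = 2544.51 × 0.438371 = 1115 lb.
ΣF_y = 0: A_y + T·sin64° − 400 − 2700 = 0 → A_y = 3100 − 2544.51 × 0.898794 = 813.0 lb.

T = 2545 lb, A_x = 1115 lb, A_y = 813.0 lb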